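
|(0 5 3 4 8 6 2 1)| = 8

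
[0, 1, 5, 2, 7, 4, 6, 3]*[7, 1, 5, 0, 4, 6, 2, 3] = [7, 1, 6, 5, 3, 4, 2, 0]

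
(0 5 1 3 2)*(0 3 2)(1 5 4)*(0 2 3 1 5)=(0 4 5)(1 3 2)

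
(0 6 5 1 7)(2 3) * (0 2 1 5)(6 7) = (0 7 2 3 1 6)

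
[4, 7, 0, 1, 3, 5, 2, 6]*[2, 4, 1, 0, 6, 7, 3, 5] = [6, 5, 2, 4, 0, 7, 1, 3]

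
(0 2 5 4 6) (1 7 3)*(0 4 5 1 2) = (1 7 3 2) (4 6) 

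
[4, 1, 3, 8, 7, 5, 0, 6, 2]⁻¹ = [6, 1, 8, 2, 0, 5, 7, 4, 3]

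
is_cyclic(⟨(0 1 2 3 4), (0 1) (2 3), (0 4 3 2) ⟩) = no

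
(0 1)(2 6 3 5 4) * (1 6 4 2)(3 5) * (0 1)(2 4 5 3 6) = (0 2 5 4)(3 6)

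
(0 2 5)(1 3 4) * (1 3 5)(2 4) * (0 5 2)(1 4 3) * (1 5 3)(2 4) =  (0 1 4 5 3)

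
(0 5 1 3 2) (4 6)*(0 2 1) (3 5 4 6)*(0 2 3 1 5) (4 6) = (0 6 4 1) (2 3 5) 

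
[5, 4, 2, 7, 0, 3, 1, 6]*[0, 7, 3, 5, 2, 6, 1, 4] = [6, 2, 3, 4, 0, 5, 7, 1]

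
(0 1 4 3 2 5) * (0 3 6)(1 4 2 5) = (0 4 6)(1 2)(3 5)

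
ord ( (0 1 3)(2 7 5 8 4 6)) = 6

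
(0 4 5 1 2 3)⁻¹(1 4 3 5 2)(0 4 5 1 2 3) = (0 1 3 2 5)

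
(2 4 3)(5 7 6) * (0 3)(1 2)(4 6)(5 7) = (0 3 1 2 6 7 4)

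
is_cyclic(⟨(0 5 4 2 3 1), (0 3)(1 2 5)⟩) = no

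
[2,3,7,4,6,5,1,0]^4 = [2,1,7,3,4,5,6,0]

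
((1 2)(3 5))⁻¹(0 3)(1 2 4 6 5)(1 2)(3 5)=(0 5)(1 4 6 3 2)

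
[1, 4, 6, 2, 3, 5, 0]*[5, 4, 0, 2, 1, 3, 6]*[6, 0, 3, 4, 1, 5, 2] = [1, 0, 2, 6, 3, 4, 5]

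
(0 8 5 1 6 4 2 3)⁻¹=(0 3 2 4 6 1 5 8)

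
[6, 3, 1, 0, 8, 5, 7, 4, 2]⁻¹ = [3, 2, 8, 1, 7, 5, 0, 6, 4]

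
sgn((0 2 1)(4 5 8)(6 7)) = -1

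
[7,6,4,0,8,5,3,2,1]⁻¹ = [3,8,7,6,2,5,1,0,4]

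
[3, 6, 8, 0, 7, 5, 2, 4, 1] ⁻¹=[3, 8, 6, 0, 7, 5, 1, 4, 2] 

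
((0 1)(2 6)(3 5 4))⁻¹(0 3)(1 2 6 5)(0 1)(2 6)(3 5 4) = (0 6 2 4)(1 5)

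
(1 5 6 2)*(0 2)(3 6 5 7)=(0 2 1 7 3 6)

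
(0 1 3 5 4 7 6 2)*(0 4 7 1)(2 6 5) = (1 3 2 4)(5 7)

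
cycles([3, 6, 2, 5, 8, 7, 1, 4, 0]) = (0 3 5 7 4 8)(1 6)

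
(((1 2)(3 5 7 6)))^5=(1 2)(3 5 7 6)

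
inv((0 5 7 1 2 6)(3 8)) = (0 6 2 1 7 5)(3 8)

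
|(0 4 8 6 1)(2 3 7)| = 15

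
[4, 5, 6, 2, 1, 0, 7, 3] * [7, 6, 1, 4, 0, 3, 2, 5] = [0, 3, 2, 1, 6, 7, 5, 4]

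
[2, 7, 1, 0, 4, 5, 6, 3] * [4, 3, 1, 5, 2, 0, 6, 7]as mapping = [0→1, 1→7, 2→3, 3→4, 4→2, 5→0, 6→6, 7→5]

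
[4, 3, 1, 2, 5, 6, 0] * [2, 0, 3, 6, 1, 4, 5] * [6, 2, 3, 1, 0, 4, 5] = [2, 5, 6, 1, 0, 4, 3]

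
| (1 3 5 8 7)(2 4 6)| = 15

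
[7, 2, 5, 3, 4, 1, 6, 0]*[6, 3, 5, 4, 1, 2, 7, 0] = [0, 5, 2, 4, 1, 3, 7, 6]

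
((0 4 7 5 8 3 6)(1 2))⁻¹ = (0 6 3 8 5 7 4)(1 2)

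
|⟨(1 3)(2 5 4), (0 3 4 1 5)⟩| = 720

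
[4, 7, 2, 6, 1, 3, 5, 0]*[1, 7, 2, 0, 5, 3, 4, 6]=[5, 6, 2, 4, 7, 0, 3, 1]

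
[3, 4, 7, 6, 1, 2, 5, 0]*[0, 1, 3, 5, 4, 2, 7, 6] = [5, 4, 6, 7, 1, 3, 2, 0]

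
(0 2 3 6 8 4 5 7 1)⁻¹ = (0 1 7 5 4 8 6 3 2)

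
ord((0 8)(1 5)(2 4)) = 2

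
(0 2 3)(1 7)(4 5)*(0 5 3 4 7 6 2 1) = (0 1 6 2 4 3 5 7)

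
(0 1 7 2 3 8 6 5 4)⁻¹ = (0 4 5 6 8 3 2 7 1)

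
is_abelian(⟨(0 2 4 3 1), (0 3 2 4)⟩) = no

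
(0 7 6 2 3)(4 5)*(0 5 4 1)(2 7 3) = (0 3 5 1)(6 7)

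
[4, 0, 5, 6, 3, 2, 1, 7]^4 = [1, 6, 2, 4, 0, 5, 3, 7]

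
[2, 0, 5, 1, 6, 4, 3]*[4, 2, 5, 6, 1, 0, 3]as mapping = [0→5, 1→4, 2→0, 3→2, 4→3, 5→1, 6→6]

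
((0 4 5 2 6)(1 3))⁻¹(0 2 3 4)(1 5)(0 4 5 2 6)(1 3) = (1 5 4 6)(2 3)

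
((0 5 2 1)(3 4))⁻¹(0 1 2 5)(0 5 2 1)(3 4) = (0 1 2 5)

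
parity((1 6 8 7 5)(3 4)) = odd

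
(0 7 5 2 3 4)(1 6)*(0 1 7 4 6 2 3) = (0 4 1 2)(3 6 7 5)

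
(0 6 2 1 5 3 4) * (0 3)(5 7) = (0 6 2 1 7 5)(3 4)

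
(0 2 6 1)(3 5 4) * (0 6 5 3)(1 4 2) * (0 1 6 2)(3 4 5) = (0 6 5)(1 2 3 4)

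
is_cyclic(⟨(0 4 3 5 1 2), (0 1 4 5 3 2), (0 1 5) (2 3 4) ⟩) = no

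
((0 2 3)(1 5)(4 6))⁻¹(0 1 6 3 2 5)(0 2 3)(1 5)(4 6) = (0 3 1 2 5 4)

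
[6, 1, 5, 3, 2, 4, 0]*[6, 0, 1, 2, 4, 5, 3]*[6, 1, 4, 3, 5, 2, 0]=[3, 6, 2, 4, 1, 5, 0]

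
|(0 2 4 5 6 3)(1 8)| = 6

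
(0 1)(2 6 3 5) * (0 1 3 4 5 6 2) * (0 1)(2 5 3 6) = (0 6 4 3 2 5 1)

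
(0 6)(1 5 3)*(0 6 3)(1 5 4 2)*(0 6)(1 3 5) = (0 5 6)(1 4 2 3)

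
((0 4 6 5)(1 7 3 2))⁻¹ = (0 5 6 4)(1 2 3 7)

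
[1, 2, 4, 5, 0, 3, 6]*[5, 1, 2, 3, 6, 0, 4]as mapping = [0→1, 1→2, 2→6, 3→0, 4→5, 5→3, 6→4]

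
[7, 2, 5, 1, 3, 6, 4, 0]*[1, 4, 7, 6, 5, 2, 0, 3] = [3, 7, 2, 4, 6, 0, 5, 1]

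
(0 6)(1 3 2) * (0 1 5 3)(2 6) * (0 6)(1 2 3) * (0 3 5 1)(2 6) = (0 5)(1 2)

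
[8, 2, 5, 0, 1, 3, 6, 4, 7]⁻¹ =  [3, 4, 1, 5, 7, 2, 6, 8, 0]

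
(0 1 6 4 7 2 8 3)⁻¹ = (0 3 8 2 7 4 6 1)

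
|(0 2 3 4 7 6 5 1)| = 8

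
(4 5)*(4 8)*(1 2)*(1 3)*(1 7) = (1 2 3 7)(4 5 8)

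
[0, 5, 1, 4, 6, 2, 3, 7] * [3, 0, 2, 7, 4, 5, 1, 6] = [3, 5, 0, 4, 1, 2, 7, 6]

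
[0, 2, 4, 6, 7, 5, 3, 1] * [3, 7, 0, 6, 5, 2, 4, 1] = [3, 0, 5, 4, 1, 2, 6, 7]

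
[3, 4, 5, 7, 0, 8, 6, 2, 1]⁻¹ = [4, 8, 7, 0, 1, 2, 6, 3, 5]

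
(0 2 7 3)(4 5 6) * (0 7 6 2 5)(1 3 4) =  (0 5 2 6 1 3 7 4)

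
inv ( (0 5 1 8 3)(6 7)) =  (0 3 8 1 5)(6 7)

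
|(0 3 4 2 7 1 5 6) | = 8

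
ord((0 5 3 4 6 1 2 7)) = 8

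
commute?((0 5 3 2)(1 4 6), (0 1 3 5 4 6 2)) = no:(0 5 3 2)(1 4 6)*(0 1 3 5 4 6 2) = (0 4 2 1 6 3), (0 1 3 5 4 6 2)*(0 5 3 2)(1 4 6) = (0 4 1 2 5 6)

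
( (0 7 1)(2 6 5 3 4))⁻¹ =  (0 1 7)(2 4 3 5 6)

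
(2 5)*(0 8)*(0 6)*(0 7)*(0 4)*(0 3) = (0 8 6 7 4 3)(2 5)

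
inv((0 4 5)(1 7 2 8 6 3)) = (0 5 4)(1 3 6 8 2 7)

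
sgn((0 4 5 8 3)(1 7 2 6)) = -1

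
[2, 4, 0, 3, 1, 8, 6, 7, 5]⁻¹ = [2, 4, 0, 3, 1, 8, 6, 7, 5]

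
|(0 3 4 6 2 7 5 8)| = 8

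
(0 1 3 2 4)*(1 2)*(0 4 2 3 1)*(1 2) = (0 3)(1 2)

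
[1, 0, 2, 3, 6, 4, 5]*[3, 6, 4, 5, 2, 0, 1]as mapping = [0→6, 1→3, 2→4, 3→5, 4→1, 5→2, 6→0]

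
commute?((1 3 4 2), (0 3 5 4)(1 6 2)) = no:(1 3 4 2)*(0 3 5 4)(1 6 2) = (0 3)(1 5 4)(2 6), (0 3 5 4)(1 6 2)*(1 3 4 2) = (0 4)(1 6)(2 3 5)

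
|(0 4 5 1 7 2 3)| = 7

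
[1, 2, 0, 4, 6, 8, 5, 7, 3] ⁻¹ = [2, 0, 1, 8, 3, 6, 4, 7, 5] 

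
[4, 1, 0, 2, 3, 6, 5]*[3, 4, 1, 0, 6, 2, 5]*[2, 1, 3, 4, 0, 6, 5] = [5, 0, 4, 1, 2, 6, 3]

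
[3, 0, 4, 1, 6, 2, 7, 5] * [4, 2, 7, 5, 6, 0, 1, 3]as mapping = [0→5, 1→4, 2→6, 3→2, 4→1, 5→7, 6→3, 7→0]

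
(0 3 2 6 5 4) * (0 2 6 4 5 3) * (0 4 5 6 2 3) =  (0 4 3 2 5 6)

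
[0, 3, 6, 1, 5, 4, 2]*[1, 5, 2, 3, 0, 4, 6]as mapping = [0→1, 1→3, 2→6, 3→5, 4→4, 5→0, 6→2]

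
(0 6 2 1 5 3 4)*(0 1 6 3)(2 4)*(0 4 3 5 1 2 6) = (0 5 4 2)(3 6)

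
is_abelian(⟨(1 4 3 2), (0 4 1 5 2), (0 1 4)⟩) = no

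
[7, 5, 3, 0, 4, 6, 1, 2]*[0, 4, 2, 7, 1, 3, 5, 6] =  [6, 3, 7, 0, 1, 5, 4, 2]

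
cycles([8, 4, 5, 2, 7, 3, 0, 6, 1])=(0 8 1 4 7 6) (2 5 3) 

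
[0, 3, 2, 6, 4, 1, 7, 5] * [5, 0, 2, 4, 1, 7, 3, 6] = [5, 4, 2, 3, 1, 0, 6, 7]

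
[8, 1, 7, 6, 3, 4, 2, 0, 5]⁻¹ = [7, 1, 6, 4, 5, 8, 3, 2, 0]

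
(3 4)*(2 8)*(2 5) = (2 8 5)(3 4)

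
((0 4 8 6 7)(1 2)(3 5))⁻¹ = (0 7 6 8 4)(1 2)(3 5)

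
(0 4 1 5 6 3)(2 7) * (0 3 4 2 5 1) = (0 2 7 5 6 4)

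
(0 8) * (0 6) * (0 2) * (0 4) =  (0 8 6 2 4)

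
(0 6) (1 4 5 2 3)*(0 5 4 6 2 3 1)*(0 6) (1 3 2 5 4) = (0 5 2 3 6 4 1) 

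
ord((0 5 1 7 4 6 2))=7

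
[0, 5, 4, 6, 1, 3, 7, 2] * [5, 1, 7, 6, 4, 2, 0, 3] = [5, 2, 4, 0, 1, 6, 3, 7]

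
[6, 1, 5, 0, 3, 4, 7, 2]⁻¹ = [3, 1, 7, 4, 5, 2, 0, 6]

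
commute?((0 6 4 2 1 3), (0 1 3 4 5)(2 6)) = no:(0 6 4 2 1 3)*(0 1 3 4 5)(2 6) = (0 2 3 1 4 6 5), (0 1 3 4 5)(2 6)*(0 6 4 2 1 3) = (0 3 2 4 5 6 1)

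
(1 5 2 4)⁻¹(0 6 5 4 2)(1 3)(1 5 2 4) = (0 6 2 1 4)(3 5)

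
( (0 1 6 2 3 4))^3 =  (0 2)(1 3)(4 6)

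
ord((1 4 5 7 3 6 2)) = 7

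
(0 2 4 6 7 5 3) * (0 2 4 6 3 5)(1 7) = (0 4 3 2 6 1 7)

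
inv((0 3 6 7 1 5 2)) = (0 2 5 1 7 6 3)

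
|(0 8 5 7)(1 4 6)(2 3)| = 12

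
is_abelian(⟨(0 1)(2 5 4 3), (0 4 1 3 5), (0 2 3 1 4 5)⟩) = no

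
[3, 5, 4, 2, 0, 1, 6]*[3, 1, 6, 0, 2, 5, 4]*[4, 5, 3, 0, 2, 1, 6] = [4, 1, 3, 6, 0, 5, 2]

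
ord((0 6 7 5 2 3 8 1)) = 8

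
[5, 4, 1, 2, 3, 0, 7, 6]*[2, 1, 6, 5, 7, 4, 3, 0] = [4, 7, 1, 6, 5, 2, 0, 3]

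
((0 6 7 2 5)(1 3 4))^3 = (0 2 6 5 7)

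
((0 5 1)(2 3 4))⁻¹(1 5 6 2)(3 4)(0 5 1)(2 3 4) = (0 1 6 3)(2 4)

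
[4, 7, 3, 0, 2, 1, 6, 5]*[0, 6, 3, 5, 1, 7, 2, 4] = [1, 4, 5, 0, 3, 6, 2, 7]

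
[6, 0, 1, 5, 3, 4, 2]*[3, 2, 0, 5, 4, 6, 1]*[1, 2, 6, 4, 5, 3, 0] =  [2, 4, 6, 0, 3, 5, 1]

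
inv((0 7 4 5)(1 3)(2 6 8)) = (0 5 4 7)(1 3)(2 8 6)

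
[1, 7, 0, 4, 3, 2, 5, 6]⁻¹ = [2, 0, 5, 4, 3, 6, 7, 1]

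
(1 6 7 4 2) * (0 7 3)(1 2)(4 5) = (0 7 5 4 1 6 3)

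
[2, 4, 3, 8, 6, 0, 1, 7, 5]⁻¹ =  [5, 6, 0, 2, 1, 8, 4, 7, 3]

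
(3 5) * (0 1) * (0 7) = (0 1 7)(3 5)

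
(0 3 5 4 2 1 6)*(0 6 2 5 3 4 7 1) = (0 4 5 7 1 2)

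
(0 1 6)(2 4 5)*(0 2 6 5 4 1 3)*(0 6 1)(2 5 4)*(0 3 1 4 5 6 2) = (0 1 5 4)(2 3)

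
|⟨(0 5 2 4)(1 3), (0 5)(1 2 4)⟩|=720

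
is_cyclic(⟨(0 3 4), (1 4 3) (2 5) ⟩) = no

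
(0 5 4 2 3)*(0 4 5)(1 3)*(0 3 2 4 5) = (0 3 5)(1 2)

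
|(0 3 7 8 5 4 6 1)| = 8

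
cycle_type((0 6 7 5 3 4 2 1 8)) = 9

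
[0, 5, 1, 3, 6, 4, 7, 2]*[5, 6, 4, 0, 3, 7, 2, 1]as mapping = [0→5, 1→7, 2→6, 3→0, 4→2, 5→3, 6→1, 7→4]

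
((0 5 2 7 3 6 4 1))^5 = (0 6 2 1 3 5 4 7)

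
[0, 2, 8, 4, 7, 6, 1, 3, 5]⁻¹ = [0, 6, 1, 7, 3, 8, 5, 4, 2]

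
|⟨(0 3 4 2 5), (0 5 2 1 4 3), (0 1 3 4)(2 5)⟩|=720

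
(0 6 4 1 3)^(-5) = ()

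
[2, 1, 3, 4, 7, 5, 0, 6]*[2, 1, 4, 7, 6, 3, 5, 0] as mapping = [0→4, 1→1, 2→7, 3→6, 4→0, 5→3, 6→2, 7→5] 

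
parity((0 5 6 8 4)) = even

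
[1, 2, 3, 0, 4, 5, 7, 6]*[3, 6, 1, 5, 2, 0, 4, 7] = [6, 1, 5, 3, 2, 0, 7, 4] 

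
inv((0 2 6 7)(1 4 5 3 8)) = (0 7 6 2)(1 8 3 5 4)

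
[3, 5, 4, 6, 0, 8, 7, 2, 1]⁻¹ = [4, 8, 7, 0, 2, 1, 3, 6, 5]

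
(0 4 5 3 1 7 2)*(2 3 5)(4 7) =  (0 7 3 1 4 2)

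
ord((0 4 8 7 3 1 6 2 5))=9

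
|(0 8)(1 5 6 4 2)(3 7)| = 10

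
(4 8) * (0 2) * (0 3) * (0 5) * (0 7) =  (0 2 3 5 7)(4 8)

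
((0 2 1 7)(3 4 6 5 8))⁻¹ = (0 7 1 2)(3 8 5 6 4)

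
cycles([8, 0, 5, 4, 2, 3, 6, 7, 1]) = (0 8 1)(2 5 3 4)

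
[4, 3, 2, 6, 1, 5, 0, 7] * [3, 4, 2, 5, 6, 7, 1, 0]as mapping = [0→6, 1→5, 2→2, 3→1, 4→4, 5→7, 6→3, 7→0]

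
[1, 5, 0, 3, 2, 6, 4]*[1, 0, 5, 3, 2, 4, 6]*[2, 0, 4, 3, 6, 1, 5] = [2, 6, 0, 3, 1, 5, 4]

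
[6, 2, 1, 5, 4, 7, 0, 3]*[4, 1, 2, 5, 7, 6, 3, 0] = [3, 2, 1, 6, 7, 0, 4, 5]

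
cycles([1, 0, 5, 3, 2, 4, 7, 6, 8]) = (0 1)(2 5 4)(6 7)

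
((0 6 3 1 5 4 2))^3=(0 1 2 3 4 6 5)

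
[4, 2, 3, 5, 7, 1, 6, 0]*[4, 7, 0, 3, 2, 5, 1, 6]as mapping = [0→2, 1→0, 2→3, 3→5, 4→6, 5→7, 6→1, 7→4]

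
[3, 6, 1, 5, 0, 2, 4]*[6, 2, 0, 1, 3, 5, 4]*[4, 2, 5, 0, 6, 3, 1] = [2, 6, 5, 3, 1, 4, 0] 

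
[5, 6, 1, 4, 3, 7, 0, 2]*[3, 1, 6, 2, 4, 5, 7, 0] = [5, 7, 1, 4, 2, 0, 3, 6]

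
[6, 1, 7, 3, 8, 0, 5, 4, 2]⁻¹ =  [5, 1, 8, 3, 7, 6, 0, 2, 4]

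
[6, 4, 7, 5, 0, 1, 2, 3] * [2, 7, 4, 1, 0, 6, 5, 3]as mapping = [0→5, 1→0, 2→3, 3→6, 4→2, 5→7, 6→4, 7→1]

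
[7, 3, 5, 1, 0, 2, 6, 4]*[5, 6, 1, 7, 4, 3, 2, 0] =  [0, 7, 3, 6, 5, 1, 2, 4]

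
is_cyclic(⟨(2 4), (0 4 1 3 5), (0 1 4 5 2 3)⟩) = no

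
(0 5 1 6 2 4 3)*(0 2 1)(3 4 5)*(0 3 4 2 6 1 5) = (0 4 2)(3 6 5)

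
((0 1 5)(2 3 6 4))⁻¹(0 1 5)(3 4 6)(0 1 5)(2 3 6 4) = (0 1 5)(2 4 6)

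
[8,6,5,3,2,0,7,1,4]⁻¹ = [5,7,4,3,8,2,1,6,0]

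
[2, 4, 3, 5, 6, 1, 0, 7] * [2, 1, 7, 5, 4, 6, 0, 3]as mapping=[0→7, 1→4, 2→5, 3→6, 4→0, 5→1, 6→2, 7→3]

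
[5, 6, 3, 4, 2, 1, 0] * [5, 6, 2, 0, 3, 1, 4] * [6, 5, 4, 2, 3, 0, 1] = [5, 3, 6, 2, 4, 1, 0]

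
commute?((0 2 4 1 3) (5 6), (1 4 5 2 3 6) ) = no:(0 2 4 1 3) (5 6)*(1 4 5 2 3 6) = (0 3) (1 6 2 5), (1 4 5 2 3 6)*(0 2 4 1 3) (5 6) = (0 2) (3 5 4 6) 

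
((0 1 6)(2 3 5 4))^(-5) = (0 1 6)(2 4 5 3)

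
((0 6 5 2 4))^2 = (0 5 4 6 2)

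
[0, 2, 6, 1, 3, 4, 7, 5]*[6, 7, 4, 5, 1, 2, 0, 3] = [6, 4, 0, 7, 5, 1, 3, 2]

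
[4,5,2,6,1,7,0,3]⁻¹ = [6,4,2,7,0,1,3,5]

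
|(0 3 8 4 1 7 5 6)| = 8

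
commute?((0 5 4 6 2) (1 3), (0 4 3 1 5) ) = no:(0 5 4 6 2) (1 3) * (0 4 3 1 5) = (2 4 6) (3 5), (0 4 3 1 5) * (0 5 4 6 2) (1 3) = (0 6 2) (1 4) 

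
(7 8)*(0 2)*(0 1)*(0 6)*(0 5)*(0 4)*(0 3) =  (0 2 1 6 5 4 3)(7 8)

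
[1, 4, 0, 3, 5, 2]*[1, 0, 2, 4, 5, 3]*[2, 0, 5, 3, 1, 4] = [2, 4, 0, 1, 3, 5]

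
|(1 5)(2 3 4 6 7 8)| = 6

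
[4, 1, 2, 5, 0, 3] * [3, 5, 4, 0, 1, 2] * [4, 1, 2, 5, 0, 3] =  [1, 3, 0, 2, 5, 4]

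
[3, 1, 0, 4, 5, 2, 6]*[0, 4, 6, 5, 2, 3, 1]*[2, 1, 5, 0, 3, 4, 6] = [4, 3, 2, 5, 0, 6, 1]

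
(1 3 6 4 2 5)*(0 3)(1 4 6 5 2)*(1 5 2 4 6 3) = (0 1)(2 4 5 6 3)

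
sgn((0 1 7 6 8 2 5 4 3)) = 1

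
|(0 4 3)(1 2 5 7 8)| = 15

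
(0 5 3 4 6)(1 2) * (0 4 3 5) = (1 2)(4 6)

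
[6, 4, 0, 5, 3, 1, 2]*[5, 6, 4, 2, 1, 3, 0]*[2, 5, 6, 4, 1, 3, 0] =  [2, 5, 3, 4, 6, 0, 1]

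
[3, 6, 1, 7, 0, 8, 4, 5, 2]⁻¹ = [4, 2, 8, 0, 6, 7, 1, 3, 5]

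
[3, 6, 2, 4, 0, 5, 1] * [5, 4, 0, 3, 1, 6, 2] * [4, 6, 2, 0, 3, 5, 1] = [0, 2, 4, 6, 5, 1, 3]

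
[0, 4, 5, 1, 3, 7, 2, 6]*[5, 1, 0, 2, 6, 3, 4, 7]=[5, 6, 3, 1, 2, 7, 0, 4]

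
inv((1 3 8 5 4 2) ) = (1 2 4 5 8 3) 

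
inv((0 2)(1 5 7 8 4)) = (0 2)(1 4 8 7 5)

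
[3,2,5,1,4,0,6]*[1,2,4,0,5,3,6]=[0,4,3,2,5,1,6] 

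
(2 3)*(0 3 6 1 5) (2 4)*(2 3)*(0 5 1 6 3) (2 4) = (0 4) (2 3) 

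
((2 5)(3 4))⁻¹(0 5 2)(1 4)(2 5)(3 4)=(0 2 5)(1 3)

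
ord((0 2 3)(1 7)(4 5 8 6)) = 12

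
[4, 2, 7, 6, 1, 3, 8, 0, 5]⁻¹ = [7, 4, 1, 5, 0, 8, 3, 2, 6]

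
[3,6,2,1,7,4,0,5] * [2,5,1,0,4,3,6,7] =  [0,6,1,5,7,4,2,3]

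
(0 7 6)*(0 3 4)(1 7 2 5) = (0 2 5 1 7 6 3 4)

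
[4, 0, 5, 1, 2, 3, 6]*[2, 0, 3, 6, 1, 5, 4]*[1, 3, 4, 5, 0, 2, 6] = [3, 4, 2, 1, 5, 6, 0]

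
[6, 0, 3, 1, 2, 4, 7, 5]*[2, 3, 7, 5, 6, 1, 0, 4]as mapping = [0→0, 1→2, 2→5, 3→3, 4→7, 5→6, 6→4, 7→1]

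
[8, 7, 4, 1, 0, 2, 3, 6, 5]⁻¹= [4, 3, 5, 6, 2, 8, 7, 1, 0]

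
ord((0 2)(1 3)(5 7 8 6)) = 4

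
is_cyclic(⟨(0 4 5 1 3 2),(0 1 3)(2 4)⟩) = no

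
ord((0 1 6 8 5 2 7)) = 7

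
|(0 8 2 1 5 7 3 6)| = 8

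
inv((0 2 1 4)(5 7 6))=(0 4 1 2)(5 6 7)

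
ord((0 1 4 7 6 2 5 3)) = 8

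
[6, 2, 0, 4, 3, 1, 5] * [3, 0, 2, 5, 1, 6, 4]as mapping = [0→4, 1→2, 2→3, 3→1, 4→5, 5→0, 6→6]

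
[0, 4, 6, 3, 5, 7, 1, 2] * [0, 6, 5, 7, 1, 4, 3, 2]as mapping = [0→0, 1→1, 2→3, 3→7, 4→4, 5→2, 6→6, 7→5]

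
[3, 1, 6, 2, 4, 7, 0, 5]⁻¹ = [6, 1, 3, 0, 4, 7, 2, 5]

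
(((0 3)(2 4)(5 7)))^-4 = ()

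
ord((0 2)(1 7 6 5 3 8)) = 6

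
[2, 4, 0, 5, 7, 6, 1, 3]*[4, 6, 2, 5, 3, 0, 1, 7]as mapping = [0→2, 1→3, 2→4, 3→0, 4→7, 5→1, 6→6, 7→5]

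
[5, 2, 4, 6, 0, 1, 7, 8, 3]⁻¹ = [4, 5, 1, 8, 2, 0, 3, 6, 7]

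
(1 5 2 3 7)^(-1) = (1 7 3 2 5)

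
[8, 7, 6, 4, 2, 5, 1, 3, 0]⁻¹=[8, 6, 4, 7, 3, 5, 2, 1, 0]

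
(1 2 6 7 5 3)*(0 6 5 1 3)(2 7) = (0 6 2 5)(1 7)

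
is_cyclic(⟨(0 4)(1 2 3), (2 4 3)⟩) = no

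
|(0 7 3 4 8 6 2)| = 7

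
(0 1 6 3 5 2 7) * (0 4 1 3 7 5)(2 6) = (0 3)(1 2 5 6 7 4)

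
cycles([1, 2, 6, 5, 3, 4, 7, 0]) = (0 1 2 6 7)(3 5 4)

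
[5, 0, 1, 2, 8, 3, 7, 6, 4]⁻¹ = [1, 2, 3, 5, 8, 0, 7, 6, 4]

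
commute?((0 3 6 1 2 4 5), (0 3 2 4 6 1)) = no:(0 3 6 1 2 4 5)*(0 3 2 4 6 1) = (0 2 6)(1 4 5 3), (0 3 2 4 6 1)*(0 3 6 1 2 4 5) = (0 6 2 5)(1 3 4)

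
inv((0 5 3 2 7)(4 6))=(0 7 2 3 5)(4 6)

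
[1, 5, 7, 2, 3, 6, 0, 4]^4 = [0, 1, 2, 3, 4, 5, 6, 7]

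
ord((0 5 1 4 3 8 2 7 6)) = 9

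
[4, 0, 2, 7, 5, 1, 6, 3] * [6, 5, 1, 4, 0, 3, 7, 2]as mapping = [0→0, 1→6, 2→1, 3→2, 4→3, 5→5, 6→7, 7→4]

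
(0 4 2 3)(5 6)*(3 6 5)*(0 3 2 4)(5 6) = (2 5 6)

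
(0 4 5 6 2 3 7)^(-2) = (0 3 6 4 7 2 5)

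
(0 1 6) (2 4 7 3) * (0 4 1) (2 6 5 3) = (1 5 3 6 4 7 2) 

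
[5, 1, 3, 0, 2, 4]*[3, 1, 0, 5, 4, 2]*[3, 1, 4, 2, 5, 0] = [4, 1, 0, 2, 3, 5]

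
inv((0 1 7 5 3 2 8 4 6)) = (0 6 4 8 2 3 5 7 1)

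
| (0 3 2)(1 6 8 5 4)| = 15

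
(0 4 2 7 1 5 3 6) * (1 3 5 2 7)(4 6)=(0 6)(1 2)(3 4 7)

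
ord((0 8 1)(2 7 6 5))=12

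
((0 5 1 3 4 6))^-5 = (0 5 1 3 4 6)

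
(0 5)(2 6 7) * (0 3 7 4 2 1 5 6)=(0 6 4 2)(1 5 3 7)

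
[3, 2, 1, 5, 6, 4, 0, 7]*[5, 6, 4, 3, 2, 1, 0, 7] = [3, 4, 6, 1, 0, 2, 5, 7]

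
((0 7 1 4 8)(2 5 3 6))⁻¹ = (0 8 4 1 7)(2 6 3 5)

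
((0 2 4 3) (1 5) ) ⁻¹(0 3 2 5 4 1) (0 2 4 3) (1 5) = (0 4 1 3 5 2) 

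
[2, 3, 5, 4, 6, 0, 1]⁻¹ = [5, 6, 0, 1, 3, 2, 4]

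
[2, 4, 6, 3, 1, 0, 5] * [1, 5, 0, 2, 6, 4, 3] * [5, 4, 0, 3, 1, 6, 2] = [5, 2, 3, 0, 6, 4, 1]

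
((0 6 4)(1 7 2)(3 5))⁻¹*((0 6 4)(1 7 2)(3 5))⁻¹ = (0 6 4)(1 7 2)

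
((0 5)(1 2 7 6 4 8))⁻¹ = (0 5)(1 8 4 6 7 2)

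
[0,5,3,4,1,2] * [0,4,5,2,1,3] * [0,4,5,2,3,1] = [0,2,5,4,3,1]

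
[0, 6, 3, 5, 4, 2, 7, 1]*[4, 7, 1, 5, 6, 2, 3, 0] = [4, 3, 5, 2, 6, 1, 0, 7]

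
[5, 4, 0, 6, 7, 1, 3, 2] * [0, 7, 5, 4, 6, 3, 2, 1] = [3, 6, 0, 2, 1, 7, 4, 5]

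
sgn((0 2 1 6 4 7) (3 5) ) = 1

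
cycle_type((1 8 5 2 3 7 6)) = 7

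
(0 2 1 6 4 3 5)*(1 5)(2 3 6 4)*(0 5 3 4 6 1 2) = (0 4 1 6)(2 3)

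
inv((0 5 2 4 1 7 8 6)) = (0 6 8 7 1 4 2 5)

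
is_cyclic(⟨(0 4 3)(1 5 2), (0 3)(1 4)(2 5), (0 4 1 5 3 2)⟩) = no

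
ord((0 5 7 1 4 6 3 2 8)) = 9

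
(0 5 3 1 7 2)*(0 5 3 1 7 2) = (0 3 7)(1 2 5)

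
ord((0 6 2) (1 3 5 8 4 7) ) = 6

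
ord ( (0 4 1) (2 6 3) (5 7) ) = 6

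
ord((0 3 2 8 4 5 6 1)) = 8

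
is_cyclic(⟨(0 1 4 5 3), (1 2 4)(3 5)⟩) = no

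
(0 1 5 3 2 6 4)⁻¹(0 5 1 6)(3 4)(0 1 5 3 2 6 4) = (0 2)(1 3 5 4)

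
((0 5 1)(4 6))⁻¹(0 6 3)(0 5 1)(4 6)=(3 5 4)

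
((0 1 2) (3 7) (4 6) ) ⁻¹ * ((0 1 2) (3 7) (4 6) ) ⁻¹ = (0 1 2) 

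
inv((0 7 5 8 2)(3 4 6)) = (0 2 8 5 7)(3 6 4)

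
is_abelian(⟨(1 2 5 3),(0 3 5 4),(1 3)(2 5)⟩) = no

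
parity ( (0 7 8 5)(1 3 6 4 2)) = odd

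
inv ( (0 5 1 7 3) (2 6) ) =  (0 3 7 1 5) (2 6) 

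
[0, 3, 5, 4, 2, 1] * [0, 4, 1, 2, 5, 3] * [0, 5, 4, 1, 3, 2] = [0, 4, 1, 2, 5, 3] 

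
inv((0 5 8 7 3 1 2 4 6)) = (0 6 4 2 1 3 7 8 5)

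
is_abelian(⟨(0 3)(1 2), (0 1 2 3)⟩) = no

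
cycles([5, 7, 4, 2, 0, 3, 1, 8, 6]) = (0 5 3 2 4)(1 7 8 6)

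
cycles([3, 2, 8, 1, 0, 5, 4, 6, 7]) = (0 3 1 2 8 7 6 4)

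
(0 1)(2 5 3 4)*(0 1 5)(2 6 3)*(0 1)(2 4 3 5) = (0 2 1)(4 6 5)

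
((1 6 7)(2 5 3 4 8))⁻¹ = (1 7 6)(2 8 4 3 5)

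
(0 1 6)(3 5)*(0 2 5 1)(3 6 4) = (1 4 3)(2 5 6)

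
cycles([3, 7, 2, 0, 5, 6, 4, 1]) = (0 3)(1 7)(4 5 6)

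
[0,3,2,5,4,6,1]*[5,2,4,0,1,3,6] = [5,0,4,3,1,6,2]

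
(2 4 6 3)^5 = (2 4 6 3)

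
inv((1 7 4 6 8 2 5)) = (1 5 2 8 6 4 7)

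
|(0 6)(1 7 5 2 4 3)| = 6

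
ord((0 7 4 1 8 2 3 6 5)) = 9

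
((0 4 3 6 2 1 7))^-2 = (0 1 6 4 7 2 3)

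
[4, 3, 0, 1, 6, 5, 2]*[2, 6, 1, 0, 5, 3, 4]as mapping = [0→5, 1→0, 2→2, 3→6, 4→4, 5→3, 6→1]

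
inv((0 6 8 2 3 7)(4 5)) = (0 7 3 2 8 6)(4 5)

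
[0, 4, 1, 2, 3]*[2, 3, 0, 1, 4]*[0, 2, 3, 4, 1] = [3, 1, 4, 0, 2]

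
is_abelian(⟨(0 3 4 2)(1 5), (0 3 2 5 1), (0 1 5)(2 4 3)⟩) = no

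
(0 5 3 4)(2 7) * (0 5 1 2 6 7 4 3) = (0 1 2 4 5)(6 7)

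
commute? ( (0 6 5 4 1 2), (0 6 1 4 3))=no: (0 6 5 4 1 2) * (0 6 1 4 3)=(0 1 2 6 5 3), (0 6 1 4 3) * (0 6 5 4 1 2)=(0 5 4 3 6 2)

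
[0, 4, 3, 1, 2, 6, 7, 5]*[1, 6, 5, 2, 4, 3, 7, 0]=[1, 4, 2, 6, 5, 7, 0, 3]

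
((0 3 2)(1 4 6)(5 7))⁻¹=(0 2 3)(1 6 4)(5 7)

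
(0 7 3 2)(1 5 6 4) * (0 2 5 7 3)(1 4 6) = (0 3 5 1 7)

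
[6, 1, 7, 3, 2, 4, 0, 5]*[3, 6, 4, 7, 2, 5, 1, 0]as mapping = [0→1, 1→6, 2→0, 3→7, 4→4, 5→2, 6→3, 7→5]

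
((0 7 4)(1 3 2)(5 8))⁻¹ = (0 4 7)(1 2 3)(5 8)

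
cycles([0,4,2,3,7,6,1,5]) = (1 4 7 5 6)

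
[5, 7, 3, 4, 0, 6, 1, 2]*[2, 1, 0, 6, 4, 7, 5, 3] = [7, 3, 6, 4, 2, 5, 1, 0]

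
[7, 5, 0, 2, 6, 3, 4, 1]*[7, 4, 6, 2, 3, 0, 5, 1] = [1, 0, 7, 6, 5, 2, 3, 4]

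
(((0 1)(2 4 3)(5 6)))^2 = (2 3 4)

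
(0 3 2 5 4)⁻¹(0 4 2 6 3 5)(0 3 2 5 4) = (0 5 6 2 4 3)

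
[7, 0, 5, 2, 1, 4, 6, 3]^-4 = [2, 3, 1, 4, 7, 0, 6, 5]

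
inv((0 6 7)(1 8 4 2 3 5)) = (0 7 6)(1 5 3 2 4 8)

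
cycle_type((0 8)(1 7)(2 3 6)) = 2^2.3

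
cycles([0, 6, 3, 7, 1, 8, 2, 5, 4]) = (1 6 2 3 7 5 8 4)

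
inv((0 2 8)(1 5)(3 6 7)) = (0 8 2)(1 5)(3 7 6)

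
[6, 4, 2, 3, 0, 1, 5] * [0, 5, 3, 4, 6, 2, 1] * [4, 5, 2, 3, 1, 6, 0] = [5, 0, 3, 1, 4, 6, 2]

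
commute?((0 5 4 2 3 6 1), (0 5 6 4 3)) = no:(0 5 4 2 3 6 1)*(0 5 6 4 3) = (0 6 1 5 3 4 2), (0 5 6 4 3)*(0 5 4 2 3 6 1) = (0 4 6 2 3 5 1)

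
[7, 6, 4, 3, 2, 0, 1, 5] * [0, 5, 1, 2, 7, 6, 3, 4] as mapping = [0→4, 1→3, 2→7, 3→2, 4→1, 5→0, 6→5, 7→6] 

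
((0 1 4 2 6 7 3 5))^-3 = (0 7 4 5 6 1 3 2)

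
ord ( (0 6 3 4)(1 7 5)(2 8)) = 12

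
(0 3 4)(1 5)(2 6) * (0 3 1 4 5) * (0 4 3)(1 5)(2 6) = (0 5 3 1 4)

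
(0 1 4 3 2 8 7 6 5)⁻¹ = (0 5 6 7 8 2 3 4 1)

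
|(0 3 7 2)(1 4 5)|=12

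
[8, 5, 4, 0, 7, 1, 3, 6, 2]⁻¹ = [3, 5, 8, 6, 2, 1, 7, 4, 0]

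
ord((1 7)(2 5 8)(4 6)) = 6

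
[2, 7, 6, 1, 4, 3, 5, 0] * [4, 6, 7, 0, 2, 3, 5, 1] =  [7, 1, 5, 6, 2, 0, 3, 4]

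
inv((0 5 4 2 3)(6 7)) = (0 3 2 4 5)(6 7)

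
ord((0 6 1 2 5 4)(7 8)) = 6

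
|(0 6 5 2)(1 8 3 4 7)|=20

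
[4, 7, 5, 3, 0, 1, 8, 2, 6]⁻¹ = [4, 5, 7, 3, 0, 2, 8, 1, 6]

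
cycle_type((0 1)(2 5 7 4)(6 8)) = 2^2.4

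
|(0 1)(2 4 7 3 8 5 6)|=14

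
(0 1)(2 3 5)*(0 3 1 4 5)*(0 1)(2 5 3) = (0 4 3 1 2)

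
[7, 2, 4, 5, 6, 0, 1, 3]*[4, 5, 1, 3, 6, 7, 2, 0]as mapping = [0→0, 1→1, 2→6, 3→7, 4→2, 5→4, 6→5, 7→3]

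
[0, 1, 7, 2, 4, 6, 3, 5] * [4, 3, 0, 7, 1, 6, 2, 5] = [4, 3, 5, 0, 1, 2, 7, 6]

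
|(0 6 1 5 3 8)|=6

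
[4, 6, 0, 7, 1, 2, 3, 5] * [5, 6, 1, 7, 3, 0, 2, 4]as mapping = [0→3, 1→2, 2→5, 3→4, 4→6, 5→1, 6→7, 7→0]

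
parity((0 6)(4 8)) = even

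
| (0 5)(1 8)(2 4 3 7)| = 4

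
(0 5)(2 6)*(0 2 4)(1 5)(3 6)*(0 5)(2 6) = (0 1)(2 3)(4 5 6)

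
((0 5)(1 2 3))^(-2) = (1 2 3)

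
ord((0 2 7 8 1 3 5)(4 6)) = 14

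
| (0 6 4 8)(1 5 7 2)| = 4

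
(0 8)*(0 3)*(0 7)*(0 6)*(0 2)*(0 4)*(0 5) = (0 8 3 7 6 2 4 5)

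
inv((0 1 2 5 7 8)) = (0 8 7 5 2 1)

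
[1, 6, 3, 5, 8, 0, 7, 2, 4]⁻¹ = [5, 0, 7, 2, 8, 3, 1, 6, 4]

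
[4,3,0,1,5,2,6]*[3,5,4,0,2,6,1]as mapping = [0→2,1→0,2→3,3→5,4→6,5→4,6→1]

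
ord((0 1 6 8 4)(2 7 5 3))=20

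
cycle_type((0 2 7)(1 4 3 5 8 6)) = 3.6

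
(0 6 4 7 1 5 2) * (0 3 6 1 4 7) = (0 1 5 2 3 6 7 4)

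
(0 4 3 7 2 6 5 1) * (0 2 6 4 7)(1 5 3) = (0 7 6 3)(1 2 4)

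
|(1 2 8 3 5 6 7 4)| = 8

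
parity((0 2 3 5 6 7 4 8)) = odd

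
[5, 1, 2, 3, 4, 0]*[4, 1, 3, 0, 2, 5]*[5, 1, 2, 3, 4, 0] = [0, 1, 3, 5, 2, 4]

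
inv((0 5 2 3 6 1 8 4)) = (0 4 8 1 6 3 2 5)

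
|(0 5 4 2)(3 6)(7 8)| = 4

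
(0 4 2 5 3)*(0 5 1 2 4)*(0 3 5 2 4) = (0 3 2 1 4)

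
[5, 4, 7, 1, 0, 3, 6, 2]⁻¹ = [4, 3, 7, 5, 1, 0, 6, 2]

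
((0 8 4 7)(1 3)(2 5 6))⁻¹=(0 7 4 8)(1 3)(2 6 5)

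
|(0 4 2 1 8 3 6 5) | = 8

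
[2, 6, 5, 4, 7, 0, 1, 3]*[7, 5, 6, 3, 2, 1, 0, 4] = [6, 0, 1, 2, 4, 7, 5, 3]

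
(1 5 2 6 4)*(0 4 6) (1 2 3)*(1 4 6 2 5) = (0 6 2) (3 4 5) 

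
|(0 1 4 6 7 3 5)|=7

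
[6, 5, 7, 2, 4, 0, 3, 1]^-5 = [3, 0, 1, 7, 4, 6, 2, 5]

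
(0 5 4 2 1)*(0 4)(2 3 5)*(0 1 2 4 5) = (0 4 3)(1 5)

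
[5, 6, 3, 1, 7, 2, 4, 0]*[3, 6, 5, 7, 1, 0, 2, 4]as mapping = [0→0, 1→2, 2→7, 3→6, 4→4, 5→5, 6→1, 7→3]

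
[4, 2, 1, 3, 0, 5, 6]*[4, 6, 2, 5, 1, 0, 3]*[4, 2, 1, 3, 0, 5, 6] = [2, 1, 6, 5, 0, 4, 3]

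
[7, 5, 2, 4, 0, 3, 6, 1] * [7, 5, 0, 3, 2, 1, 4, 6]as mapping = [0→6, 1→1, 2→0, 3→2, 4→7, 5→3, 6→4, 7→5]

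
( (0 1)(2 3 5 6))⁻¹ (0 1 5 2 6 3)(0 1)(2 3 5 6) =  (0 6 3 2 5 1)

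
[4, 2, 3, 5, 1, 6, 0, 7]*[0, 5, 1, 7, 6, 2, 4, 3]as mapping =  [0→6, 1→1, 2→7, 3→2, 4→5, 5→4, 6→0, 7→3]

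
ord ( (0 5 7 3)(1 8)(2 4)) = 4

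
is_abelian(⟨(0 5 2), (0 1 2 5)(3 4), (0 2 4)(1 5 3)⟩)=no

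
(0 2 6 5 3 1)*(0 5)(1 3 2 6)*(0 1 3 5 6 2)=(0 2 3 5)(1 6)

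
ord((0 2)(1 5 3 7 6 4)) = 6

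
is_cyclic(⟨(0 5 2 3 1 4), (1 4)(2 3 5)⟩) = no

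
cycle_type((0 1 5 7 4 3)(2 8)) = 2.6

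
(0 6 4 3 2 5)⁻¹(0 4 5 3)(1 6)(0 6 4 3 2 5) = (0 2 6 3)(1 4)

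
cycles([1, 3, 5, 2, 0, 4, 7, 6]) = (0 1 3 2 5 4)(6 7)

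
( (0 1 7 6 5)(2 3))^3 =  (0 6 1 5 7)(2 3)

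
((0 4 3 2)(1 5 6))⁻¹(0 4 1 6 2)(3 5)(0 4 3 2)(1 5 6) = (0 4 3 5 1)(2 6)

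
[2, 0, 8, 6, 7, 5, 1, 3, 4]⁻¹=[1, 6, 0, 7, 8, 5, 3, 4, 2]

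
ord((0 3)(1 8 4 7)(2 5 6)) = 12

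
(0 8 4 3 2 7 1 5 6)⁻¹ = (0 6 5 1 7 2 3 4 8)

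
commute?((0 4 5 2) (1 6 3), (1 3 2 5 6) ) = no:(0 4 5 2) (1 6 3)*(1 3 2 5 6) = (0 4 6 2), (1 3 2 5 6)*(0 4 5 2) (1 6 3) = (0 4 5 3) 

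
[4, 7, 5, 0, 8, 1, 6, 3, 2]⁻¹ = [3, 5, 8, 7, 0, 2, 6, 1, 4]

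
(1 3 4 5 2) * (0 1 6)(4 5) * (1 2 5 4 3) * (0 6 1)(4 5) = (0 2 1)(3 5 4)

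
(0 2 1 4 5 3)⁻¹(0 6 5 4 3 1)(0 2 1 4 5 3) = (0 4 2 6 3 5)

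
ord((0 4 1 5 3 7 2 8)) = 8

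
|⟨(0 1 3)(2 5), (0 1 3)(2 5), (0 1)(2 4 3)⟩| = 720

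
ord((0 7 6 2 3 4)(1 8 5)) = 6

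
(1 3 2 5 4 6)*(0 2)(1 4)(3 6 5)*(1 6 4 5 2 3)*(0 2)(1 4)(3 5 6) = (0 5 3 2 4)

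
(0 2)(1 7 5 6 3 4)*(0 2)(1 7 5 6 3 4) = (1 5 3)(4 7 6)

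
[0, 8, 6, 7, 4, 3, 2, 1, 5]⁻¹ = [0, 7, 6, 5, 4, 8, 2, 3, 1]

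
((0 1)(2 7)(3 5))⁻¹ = (0 1)(2 7)(3 5)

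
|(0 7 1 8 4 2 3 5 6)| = 9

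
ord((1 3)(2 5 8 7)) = 4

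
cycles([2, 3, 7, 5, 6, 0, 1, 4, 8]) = (0 2 7 4 6 1 3 5)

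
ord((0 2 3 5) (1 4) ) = 4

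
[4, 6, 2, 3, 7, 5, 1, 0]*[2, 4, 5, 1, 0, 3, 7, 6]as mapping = [0→0, 1→7, 2→5, 3→1, 4→6, 5→3, 6→4, 7→2]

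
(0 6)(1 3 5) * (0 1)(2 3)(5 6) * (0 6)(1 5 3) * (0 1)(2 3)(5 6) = (0 2)(1 3)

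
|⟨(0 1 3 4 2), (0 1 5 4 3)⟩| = 360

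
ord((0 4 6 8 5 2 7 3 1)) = 9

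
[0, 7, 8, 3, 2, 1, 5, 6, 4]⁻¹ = [0, 5, 4, 3, 8, 6, 7, 1, 2]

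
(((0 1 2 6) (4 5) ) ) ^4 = () 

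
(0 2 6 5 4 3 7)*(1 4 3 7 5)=(0 2 6 1 4 7)(3 5)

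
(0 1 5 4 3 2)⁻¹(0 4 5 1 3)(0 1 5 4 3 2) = (1 3 4 5 2)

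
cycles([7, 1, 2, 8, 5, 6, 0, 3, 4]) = (0 7 3 8 4 5 6)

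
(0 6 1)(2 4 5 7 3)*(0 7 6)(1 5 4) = (1 7 3 2)(5 6)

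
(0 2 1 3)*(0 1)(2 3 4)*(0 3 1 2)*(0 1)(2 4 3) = (1 3 4)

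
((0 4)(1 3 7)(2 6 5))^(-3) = (0 4)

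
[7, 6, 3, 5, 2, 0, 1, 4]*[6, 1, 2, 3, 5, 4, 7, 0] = [0, 7, 3, 4, 2, 6, 1, 5]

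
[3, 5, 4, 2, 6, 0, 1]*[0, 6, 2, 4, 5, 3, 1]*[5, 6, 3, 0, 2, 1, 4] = [2, 0, 1, 3, 6, 5, 4]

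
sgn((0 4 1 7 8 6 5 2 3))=1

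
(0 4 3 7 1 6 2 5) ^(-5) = (0 7 2 4 1 5 3 6) 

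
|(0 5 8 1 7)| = 5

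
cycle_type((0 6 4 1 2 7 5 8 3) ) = 9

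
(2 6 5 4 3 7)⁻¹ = (2 7 3 4 5 6)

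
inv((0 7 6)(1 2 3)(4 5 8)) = (0 6 7)(1 3 2)(4 8 5)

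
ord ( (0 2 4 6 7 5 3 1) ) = 8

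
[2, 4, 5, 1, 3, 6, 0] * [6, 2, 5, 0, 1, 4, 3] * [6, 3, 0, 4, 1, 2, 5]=[2, 3, 1, 0, 6, 4, 5]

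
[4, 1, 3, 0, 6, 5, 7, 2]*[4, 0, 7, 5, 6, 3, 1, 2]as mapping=[0→6, 1→0, 2→5, 3→4, 4→1, 5→3, 6→2, 7→7]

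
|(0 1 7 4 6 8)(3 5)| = 6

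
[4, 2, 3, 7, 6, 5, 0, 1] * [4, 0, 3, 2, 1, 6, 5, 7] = [1, 3, 2, 7, 5, 6, 4, 0]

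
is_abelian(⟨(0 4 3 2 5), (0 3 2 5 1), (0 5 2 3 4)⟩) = no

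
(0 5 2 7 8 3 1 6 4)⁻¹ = (0 4 6 1 3 8 7 2 5)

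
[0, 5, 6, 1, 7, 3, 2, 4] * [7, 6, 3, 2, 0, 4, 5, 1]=[7, 4, 5, 6, 1, 2, 3, 0]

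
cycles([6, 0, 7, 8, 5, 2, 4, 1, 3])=(0 6 4 5 2 7 1)(3 8)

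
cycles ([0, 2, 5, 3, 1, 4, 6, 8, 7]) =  (1 2 5 4)(7 8)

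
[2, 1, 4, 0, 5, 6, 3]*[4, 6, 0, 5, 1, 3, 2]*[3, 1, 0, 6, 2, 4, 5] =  [3, 5, 1, 2, 6, 0, 4] 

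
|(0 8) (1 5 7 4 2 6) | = 6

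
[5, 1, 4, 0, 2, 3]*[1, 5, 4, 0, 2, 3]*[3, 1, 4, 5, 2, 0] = [5, 0, 4, 1, 2, 3]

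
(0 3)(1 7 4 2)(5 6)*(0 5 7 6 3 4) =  (0 4 2 1 6 7)(3 5)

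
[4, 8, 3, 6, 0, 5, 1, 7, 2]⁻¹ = [4, 6, 8, 2, 0, 5, 3, 7, 1]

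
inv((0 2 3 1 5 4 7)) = (0 7 4 5 1 3 2)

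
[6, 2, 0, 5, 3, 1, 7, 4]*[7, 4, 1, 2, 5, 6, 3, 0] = [3, 1, 7, 6, 2, 4, 0, 5]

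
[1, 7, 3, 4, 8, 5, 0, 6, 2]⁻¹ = [6, 0, 8, 2, 3, 5, 7, 1, 4]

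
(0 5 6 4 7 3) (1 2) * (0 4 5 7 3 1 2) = (0 7 1) (3 4) (5 6) 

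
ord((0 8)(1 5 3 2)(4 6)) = 4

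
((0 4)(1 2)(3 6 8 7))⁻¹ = (0 4)(1 2)(3 7 8 6)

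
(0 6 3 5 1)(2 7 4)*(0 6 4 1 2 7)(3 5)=(0 4 7 1 6 5 2)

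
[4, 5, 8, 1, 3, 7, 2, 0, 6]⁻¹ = [7, 3, 6, 4, 0, 1, 8, 5, 2]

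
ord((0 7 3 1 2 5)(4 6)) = 6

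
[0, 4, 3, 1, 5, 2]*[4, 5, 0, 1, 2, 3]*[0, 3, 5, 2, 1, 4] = [1, 5, 3, 4, 2, 0] 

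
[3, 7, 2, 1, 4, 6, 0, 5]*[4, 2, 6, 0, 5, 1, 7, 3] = [0, 3, 6, 2, 5, 7, 4, 1]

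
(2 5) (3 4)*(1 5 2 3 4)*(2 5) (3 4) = (1 2 5 4 3) 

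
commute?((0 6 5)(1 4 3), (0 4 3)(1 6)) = no:(0 6 5)(1 4 3) * (0 4 3)(1 6) = (0 1 3 6 5 4), (0 4 3)(1 6) * (0 6 5)(1 4 3) = (0 3 6 4 1 5)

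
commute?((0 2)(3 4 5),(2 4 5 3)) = no:(0 2)(3 4 5) * (2 4 5 3) = (0 4 3 5 2),(2 4 5 3) * (0 2)(3 4 5) = (0 2 5 4 3)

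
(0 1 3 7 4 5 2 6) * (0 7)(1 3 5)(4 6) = (0 3)(1 5 2 4)(6 7)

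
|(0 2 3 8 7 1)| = 6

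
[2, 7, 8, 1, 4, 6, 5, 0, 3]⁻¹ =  [7, 3, 0, 8, 4, 6, 5, 1, 2]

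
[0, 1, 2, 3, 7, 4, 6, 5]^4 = [0, 1, 2, 3, 7, 4, 6, 5]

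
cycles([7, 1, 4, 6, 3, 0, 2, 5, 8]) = (0 7 5)(2 4 3 6)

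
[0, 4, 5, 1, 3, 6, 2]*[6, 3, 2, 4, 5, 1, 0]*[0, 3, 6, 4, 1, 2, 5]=[5, 2, 3, 4, 1, 0, 6]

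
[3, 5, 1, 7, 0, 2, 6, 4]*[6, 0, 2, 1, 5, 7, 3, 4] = [1, 7, 0, 4, 6, 2, 3, 5]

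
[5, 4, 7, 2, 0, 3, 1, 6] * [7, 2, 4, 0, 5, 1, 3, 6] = [1, 5, 6, 4, 7, 0, 2, 3]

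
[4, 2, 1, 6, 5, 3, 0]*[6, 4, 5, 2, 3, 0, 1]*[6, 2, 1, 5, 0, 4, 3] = [5, 4, 0, 2, 6, 1, 3]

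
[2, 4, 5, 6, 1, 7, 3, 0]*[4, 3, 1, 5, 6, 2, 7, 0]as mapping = [0→1, 1→6, 2→2, 3→7, 4→3, 5→0, 6→5, 7→4]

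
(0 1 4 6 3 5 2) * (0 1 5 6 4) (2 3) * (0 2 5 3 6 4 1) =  (0 3 4 1 2) (5 6) 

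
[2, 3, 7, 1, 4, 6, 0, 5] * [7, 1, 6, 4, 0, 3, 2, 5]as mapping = [0→6, 1→4, 2→5, 3→1, 4→0, 5→2, 6→7, 7→3]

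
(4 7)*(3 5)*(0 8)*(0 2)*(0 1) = (0 8 2 1)(3 5)(4 7)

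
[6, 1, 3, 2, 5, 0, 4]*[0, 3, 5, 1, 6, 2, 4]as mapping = [0→4, 1→3, 2→1, 3→5, 4→2, 5→0, 6→6]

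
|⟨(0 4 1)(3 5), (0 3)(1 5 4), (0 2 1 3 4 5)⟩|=720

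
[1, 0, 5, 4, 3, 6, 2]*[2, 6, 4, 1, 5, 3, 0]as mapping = [0→6, 1→2, 2→3, 3→5, 4→1, 5→0, 6→4]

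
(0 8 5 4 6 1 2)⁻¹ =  (0 2 1 6 4 5 8)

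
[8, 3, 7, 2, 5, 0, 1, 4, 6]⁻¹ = [5, 6, 3, 1, 7, 4, 8, 2, 0]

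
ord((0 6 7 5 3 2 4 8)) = 8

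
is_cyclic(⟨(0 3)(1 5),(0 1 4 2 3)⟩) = no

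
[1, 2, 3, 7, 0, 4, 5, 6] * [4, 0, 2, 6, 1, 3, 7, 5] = [0, 2, 6, 5, 4, 1, 3, 7]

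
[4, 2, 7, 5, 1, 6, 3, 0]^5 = [0, 1, 2, 6, 4, 3, 5, 7]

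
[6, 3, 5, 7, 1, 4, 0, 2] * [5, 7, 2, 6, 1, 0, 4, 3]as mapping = [0→4, 1→6, 2→0, 3→3, 4→7, 5→1, 6→5, 7→2]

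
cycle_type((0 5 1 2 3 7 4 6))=8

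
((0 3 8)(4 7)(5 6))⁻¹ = (0 8 3)(4 7)(5 6)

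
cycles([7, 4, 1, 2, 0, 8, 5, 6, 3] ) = (0 7 6 5 8 3 2 1 4)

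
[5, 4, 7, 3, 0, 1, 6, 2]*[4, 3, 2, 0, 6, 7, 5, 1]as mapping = [0→7, 1→6, 2→1, 3→0, 4→4, 5→3, 6→5, 7→2]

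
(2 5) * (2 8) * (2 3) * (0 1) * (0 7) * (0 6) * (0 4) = (0 1 7 6 4)(2 5 8 3)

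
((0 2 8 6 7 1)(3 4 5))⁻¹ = (0 1 7 6 8 2)(3 5 4)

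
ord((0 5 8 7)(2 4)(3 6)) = 4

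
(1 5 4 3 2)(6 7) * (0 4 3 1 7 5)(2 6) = (0 4 1)(2 7)(3 6 5)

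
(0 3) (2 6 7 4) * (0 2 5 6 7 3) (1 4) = (1 4 5 6 3 2 7) 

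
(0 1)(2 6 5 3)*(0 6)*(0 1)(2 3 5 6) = (1 2)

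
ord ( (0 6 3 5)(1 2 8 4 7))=20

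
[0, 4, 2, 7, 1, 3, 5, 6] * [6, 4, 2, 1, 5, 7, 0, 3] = [6, 5, 2, 3, 4, 1, 7, 0]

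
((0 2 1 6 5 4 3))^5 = (0 4 6 2 3 5 1)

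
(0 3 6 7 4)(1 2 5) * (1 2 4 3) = (0 1 4)(2 5)(3 6 7)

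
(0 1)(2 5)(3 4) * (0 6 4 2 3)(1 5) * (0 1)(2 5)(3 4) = (0 2)(1 6 3 5 4)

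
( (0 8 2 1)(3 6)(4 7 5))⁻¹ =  (0 1 2 8)(3 6)(4 5 7)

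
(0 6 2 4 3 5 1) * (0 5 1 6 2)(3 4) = (0 2 3 1 5 6)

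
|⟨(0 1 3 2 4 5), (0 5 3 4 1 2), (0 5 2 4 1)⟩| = 720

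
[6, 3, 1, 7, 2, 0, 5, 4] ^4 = [6, 2, 4, 1, 7, 0, 5, 3] 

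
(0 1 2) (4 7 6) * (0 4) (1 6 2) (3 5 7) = (0 6) (2 4 3 5 7) 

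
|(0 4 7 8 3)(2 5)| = 10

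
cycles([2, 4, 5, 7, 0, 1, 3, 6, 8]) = (0 2 5 1 4)(3 7 6)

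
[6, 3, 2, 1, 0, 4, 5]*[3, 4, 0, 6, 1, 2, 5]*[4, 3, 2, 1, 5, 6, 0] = [6, 0, 4, 5, 1, 3, 2]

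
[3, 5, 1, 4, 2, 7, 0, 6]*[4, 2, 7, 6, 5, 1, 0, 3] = [6, 1, 2, 5, 7, 3, 4, 0]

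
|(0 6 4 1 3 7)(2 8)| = 6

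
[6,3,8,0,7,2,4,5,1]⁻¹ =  [3,8,5,1,6,7,0,4,2]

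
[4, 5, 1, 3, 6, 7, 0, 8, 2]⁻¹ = [6, 2, 8, 3, 0, 1, 4, 5, 7]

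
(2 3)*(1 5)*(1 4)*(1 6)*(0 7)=(0 7)(1 5 4 6)(2 3)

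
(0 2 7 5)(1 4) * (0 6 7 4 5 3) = (0 2 4 1 5 6 7 3)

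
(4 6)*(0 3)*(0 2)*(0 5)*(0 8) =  (0 3 2 5 8)(4 6)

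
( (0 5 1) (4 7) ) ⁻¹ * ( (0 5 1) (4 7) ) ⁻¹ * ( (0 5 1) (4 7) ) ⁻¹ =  (4 7) 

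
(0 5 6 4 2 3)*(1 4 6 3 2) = (0 5 3)(1 4)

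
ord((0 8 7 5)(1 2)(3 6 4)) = 12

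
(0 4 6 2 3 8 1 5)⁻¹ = (0 5 1 8 3 2 6 4)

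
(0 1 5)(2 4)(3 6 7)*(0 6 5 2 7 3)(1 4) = (0 4 7)(1 2)(3 5 6)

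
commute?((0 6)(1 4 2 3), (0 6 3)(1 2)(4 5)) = no:(0 6)(1 4 2 3)*(0 6 3)(1 2)(4 5) = (0 3 2)(1 5 4), (0 6 3)(1 2)(4 5)*(0 6)(1 4 2 3) = (1 3 6)(2 4 5)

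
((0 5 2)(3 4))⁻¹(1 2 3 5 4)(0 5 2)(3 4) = (0 4 2 3 1)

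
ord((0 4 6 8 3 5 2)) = 7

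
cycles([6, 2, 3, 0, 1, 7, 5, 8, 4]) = (0 6 5 7 8 4 1 2 3)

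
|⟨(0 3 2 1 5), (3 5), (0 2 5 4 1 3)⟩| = 720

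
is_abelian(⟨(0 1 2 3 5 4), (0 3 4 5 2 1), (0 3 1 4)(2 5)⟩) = no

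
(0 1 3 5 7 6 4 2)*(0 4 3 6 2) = (0 1 6 3 5 7 2 4)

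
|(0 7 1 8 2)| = 5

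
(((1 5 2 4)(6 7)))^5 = (1 5 2 4)(6 7)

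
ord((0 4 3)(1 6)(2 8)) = 6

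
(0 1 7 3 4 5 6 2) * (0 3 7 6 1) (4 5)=(1 6 2 3 5) 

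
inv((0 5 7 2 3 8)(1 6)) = (0 8 3 2 7 5)(1 6)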